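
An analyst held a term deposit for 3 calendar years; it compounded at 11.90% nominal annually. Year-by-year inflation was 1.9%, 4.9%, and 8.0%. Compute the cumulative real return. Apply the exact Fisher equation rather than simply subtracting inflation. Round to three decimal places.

Cumulative inflation factor: 1.019 × 1.049 × 1.080 ≈ 1.15445.
Nominal growth factor: 1.40117. Real growth factor = 1.40117 / 1.15445 ≈ 1.21372.
Total real return ≈ 21.3715%.

21.372%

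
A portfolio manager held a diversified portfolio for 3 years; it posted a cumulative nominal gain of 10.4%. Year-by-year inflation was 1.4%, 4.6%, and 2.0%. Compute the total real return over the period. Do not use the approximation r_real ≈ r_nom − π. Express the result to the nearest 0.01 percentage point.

2.05%

Cumulative inflation factor: 1.014 × 1.046 × 1.020 ≈ 1.08186.
Nominal growth factor: 1.10400. Real growth factor = 1.10400 / 1.08186 ≈ 1.02047.
Total real return ≈ 2.0468%.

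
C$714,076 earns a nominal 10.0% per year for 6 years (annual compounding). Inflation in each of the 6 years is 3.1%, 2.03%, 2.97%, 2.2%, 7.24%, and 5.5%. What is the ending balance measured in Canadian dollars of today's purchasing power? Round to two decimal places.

C$1,010,050.58

Nominal value at maturity: C$714,076 × (1 + 10.0%)^6 ≈ C$1,265,029.19.
Price-level factor over 6 years: 1.031 × 1.0203 × 1.0297 × 1.022 × 1.0724 × 1.055 ≈ 1.2524414301.
Dividing the nominal maturity value by the price-level factor gives the value in today's money.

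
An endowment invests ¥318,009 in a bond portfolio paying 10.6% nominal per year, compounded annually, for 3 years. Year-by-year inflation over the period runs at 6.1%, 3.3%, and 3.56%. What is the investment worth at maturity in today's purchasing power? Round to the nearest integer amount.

Nominal value at maturity: ¥318,009 × (1 + 10.6%)^3 ≈ ¥430,234.
Price-level factor over 3 years: 1.061 × 1.033 × 1.0356 = 1.1350310628.
The maturity value deflated by that factor is the answer in today's purchasing power.

¥379,050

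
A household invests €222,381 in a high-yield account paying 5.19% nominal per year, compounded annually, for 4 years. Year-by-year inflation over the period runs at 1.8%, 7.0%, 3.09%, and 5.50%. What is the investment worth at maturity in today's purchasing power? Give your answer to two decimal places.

Nominal value at maturity: €222,381 × (1 + 5.19%)^4 ≈ €272,267.31.
Price-level factor over 4 years: 1.018 × 1.070 × 1.0309 × 1.0550 ≈ 1.1846786314.
The maturity value deflated by that factor is the answer in today's purchasing power.

€229,823.77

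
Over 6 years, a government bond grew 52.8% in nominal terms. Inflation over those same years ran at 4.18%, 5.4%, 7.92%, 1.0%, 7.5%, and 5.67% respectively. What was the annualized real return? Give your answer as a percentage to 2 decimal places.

Cumulative inflation factor: 1.0418 × 1.054 × 1.0792 × 1.010 × 1.075 × 1.0567 ≈ 1.35959.
Nominal growth factor: 1.52800. Real growth factor = 1.52800 / 1.35959 ≈ 1.12387.
Annualized: 1.12387^(1/6) − 1 ≈ 0.01965.

1.97%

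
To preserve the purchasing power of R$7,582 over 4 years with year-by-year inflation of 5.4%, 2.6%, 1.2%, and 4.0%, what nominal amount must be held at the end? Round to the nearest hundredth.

R$8,629.50

Cumulative price-level factor: 1.054 × 1.026 × 1.012 × 1.040 ≈ 1.1381560819.
The nominal amount required is R$7,582 scaled up by that factor.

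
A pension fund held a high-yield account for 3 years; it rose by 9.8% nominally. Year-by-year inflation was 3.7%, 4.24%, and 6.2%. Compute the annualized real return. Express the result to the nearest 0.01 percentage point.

Cumulative inflation factor: 1.037 × 1.0424 × 1.062 ≈ 1.14799.
Nominal growth factor: 1.09800. Real growth factor = 1.09800 / 1.14799 ≈ 0.95646.
Annualized: 0.95646^(1/3) − 1 ≈ -0.01473.

-1.47%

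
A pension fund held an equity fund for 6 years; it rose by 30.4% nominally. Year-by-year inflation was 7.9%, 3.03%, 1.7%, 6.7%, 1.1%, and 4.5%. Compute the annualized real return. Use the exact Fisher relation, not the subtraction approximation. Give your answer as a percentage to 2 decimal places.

Cumulative inflation factor: 1.079 × 1.0303 × 1.017 × 1.067 × 1.011 × 1.045 ≈ 1.27449.
Nominal growth factor: 1.30400. Real growth factor = 1.30400 / 1.27449 ≈ 1.02315.
Annualized: 1.02315^(1/6) − 1 ≈ 0.00382.

0.38%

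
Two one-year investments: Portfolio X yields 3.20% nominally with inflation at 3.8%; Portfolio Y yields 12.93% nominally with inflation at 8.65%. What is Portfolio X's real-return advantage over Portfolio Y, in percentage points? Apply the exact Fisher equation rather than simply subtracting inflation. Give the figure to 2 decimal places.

Portfolio X real return: 1.0320/1.038 − 1 = -0.578%.
Portfolio Y real return: 1.1293/1.0865 − 1 = 3.939%.
Difference: -0.578 − 3.939 = -4.517 pp.

-4.52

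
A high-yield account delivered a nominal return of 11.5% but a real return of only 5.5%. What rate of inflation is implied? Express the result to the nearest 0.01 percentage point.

5.69%

From (1+r_nom) = (1+r_real)(1+π), we get 1+π = (1 + 11.5%)/(1 + 5.5%) = 1.115/1.055 ≈ 1.05687.
So π ≈ 5.6872%.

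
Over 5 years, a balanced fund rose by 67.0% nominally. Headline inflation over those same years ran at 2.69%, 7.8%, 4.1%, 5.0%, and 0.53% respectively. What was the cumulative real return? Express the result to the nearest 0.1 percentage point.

Cumulative inflation factor: 1.0269 × 1.078 × 1.041 × 1.050 × 1.0053 ≈ 1.21642.
Nominal growth factor: 1.67000. Real growth factor = 1.67000 / 1.21642 ≈ 1.37288.
Total real return ≈ 37.2884%.

37.3%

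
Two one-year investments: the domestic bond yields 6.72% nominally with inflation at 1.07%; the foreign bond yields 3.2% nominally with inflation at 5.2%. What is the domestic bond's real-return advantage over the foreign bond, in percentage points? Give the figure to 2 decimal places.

The domestic bond real return: 1.0672/1.0107 − 1 = 5.590%.
The foreign bond real return: 1.032/1.052 − 1 = -1.901%.
Difference: 5.590 − (-1.901) = 7.491 pp.

7.49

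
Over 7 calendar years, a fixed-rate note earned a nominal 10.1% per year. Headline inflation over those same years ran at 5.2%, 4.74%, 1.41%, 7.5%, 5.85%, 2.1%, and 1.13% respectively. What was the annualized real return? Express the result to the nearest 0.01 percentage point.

5.90%

Cumulative inflation factor: 1.052 × 1.0474 × 1.0141 × 1.075 × 1.0585 × 1.021 × 1.0113 ≈ 1.31285.
Nominal growth factor: 1.96115. Real growth factor = 1.96115 / 1.31285 ≈ 1.49382.
Annualized: 1.49382^(1/7) − 1 ≈ 0.05901.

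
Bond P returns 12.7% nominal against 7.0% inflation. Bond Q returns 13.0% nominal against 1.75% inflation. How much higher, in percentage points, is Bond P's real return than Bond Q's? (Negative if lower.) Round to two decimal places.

Bond P real return: 1.127/1.070 − 1 = 5.327%.
Bond Q real return: 1.130/1.0175 − 1 = 11.057%.
Difference: 5.327 − 11.057 = -5.730 pp.

-5.73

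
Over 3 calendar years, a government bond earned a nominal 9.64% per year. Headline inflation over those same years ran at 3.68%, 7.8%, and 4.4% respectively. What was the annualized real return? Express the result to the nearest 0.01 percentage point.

4.14%

Cumulative inflation factor: 1.0368 × 1.078 × 1.044 ≈ 1.16685.
Nominal growth factor: 1.31797. Real growth factor = 1.31797 / 1.16685 ≈ 1.12952.
Annualized: 1.12952^(1/3) − 1 ≈ 0.04143.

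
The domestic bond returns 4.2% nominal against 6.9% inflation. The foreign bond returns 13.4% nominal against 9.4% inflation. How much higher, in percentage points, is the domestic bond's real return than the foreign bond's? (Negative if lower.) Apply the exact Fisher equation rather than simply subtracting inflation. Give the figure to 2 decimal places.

The domestic bond real return: 1.042/1.069 − 1 = -2.526%.
The foreign bond real return: 1.134/1.094 − 1 = 3.656%.
Difference: -2.526 − 3.656 = -6.182 pp.

-6.18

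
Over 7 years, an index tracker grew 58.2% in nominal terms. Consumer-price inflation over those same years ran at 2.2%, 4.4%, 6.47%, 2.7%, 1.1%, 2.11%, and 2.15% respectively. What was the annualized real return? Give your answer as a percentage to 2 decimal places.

Cumulative inflation factor: 1.022 × 1.044 × 1.0647 × 1.027 × 1.011 × 1.0211 × 1.0215 ≈ 1.23029.
Nominal growth factor: 1.58200. Real growth factor = 1.58200 / 1.23029 ≈ 1.28588.
Annualized: 1.28588^(1/7) − 1 ≈ 0.03657.

3.66%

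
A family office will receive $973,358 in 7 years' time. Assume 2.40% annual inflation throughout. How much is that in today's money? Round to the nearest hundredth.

$824,466.30

Price-level factor over 7 years: (1 + 2.40%)^7 ≈ 1.1805916207.
Purchasing power today: $973,358 divided by that factor.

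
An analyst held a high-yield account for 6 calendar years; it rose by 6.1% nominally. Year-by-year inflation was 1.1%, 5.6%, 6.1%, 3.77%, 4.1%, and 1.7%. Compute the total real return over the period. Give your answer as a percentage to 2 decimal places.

-14.74%

Cumulative inflation factor: 1.011 × 1.056 × 1.061 × 1.0377 × 1.041 × 1.017 ≈ 1.24444.
Nominal growth factor: 1.06100. Real growth factor = 1.06100 / 1.24444 ≈ 0.85259.
Total real return ≈ -14.7408%.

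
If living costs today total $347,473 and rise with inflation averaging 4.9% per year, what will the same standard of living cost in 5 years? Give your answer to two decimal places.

Cumulative price-level factor: (1+4.9%)^5 ≈ 1.2702155965.
Multiplying $347,473 by the price-level factor gives the future nominal sum.

$441,365.62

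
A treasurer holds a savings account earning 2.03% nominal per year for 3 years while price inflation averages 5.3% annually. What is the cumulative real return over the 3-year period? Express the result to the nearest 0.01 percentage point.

-9.03%

The annual real rate is (1+2.03%)/(1+5.3%) − 1 = -3.1054%.
Compounded over 3 years: (1 + -0.031054)^3 − 1 ≈ -0.09030.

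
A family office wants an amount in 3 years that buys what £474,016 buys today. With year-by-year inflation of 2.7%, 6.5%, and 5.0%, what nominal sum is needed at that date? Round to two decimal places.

£544,380.24

Cumulative price-level factor: 1.027 × 1.065 × 1.050 = 1.14844275.
The nominal amount required is £474,016 scaled up by that factor.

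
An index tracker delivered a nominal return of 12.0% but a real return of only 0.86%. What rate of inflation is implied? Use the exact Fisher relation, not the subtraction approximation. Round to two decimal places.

11.05%

From (1+r_nom) = (1+r_real)(1+π), we get 1+π = (1 + 12.0%)/(1 + 0.86%) = 1.120/1.0086 ≈ 1.11045.
So π ≈ 11.0450%.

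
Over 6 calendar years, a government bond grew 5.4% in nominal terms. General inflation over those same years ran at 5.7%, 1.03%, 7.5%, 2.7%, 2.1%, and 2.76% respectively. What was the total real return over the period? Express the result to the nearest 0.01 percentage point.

Cumulative inflation factor: 1.057 × 1.0103 × 1.075 × 1.027 × 1.021 × 1.0276 ≈ 1.23696.
Nominal growth factor: 1.05400. Real growth factor = 1.05400 / 1.23696 ≈ 0.85209.
Total real return ≈ -14.7908%.

-14.79%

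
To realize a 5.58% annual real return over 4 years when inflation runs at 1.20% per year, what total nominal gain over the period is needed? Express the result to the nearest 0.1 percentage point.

30.3%

Required annual nominal rate: (1+5.58%)(1+1.20%) − 1 = 6.84696%.
Cumulative over 4 years: (1 + 0.0684696)^4 − 1 ≈ 0.30331.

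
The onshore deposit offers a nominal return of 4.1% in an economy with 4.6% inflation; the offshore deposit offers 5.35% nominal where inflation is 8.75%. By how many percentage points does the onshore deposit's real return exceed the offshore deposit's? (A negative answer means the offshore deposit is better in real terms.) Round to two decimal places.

The onshore deposit real return: 1.041/1.046 − 1 = -0.478%.
The offshore deposit real return: 1.0535/1.0875 − 1 = -3.126%.
Difference: -0.478 − (-3.126) = 2.648 pp.

2.65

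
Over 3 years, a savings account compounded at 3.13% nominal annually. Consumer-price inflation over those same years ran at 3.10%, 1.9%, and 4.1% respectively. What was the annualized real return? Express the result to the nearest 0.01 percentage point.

0.10%

Cumulative inflation factor: 1.0310 × 1.019 × 1.041 ≈ 1.09366.
Nominal growth factor: 1.09687. Real growth factor = 1.09687 / 1.09366 ≈ 1.00293.
Annualized: 1.00293^(1/3) − 1 ≈ 0.00098.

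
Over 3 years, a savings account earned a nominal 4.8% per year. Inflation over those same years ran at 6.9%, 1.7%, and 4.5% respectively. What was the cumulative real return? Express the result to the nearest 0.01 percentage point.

Cumulative inflation factor: 1.069 × 1.017 × 1.045 ≈ 1.13610.
Nominal growth factor: 1.15102. Real growth factor = 1.15102 / 1.13610 ≈ 1.01314.
Total real return ≈ 1.3139%.

1.31%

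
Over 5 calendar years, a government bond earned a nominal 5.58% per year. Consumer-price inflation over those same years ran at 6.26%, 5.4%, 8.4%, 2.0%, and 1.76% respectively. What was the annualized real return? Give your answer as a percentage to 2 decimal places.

Cumulative inflation factor: 1.0626 × 1.054 × 1.084 × 1.020 × 1.0176 ≈ 1.26013.
Nominal growth factor: 1.31192. Real growth factor = 1.31192 / 1.26013 ≈ 1.04110.
Annualized: 1.04110^(1/5) − 1 ≈ 0.00809.

0.81%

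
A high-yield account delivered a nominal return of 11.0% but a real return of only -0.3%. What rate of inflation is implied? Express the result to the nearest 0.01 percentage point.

11.33%

From (1+r_nom) = (1+r_real)(1+π), we get 1+π = (1 + 11.0%)/(1 − 0.3%) = 1.110/0.997 ≈ 1.11334.
So π ≈ 11.3340%.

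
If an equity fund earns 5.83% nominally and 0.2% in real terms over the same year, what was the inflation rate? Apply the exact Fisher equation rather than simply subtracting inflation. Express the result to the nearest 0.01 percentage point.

5.62%

From (1+r_nom) = (1+r_real)(1+π), we get 1+π = (1 + 5.83%)/(1 + 0.2%) = 1.0583/1.002 ≈ 1.05619.
So π ≈ 5.6188%.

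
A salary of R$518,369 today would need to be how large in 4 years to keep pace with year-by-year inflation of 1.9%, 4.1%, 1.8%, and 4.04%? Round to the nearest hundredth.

R$582,387.52

Cumulative price-level factor: 1.019 × 1.041 × 1.018 × 1.0404 ≈ 1.1234998921.
Multiplying R$518,369 by the price-level factor gives the future nominal sum.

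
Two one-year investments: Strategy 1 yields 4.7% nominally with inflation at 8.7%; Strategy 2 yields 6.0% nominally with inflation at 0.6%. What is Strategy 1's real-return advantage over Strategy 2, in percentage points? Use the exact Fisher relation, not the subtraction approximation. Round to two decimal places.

Strategy 1 real return: 1.047/1.087 − 1 = -3.680%.
Strategy 2 real return: 1.060/1.006 − 1 = 5.368%.
Difference: -3.680 − 5.368 = -9.048 pp.

-9.05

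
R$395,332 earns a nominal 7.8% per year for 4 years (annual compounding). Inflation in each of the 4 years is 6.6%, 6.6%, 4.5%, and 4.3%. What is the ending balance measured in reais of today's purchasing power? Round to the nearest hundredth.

R$431,044.40

Nominal value at maturity: R$395,332 × (1 + 7.8%)^4 ≈ R$533,871.84.
Price-level factor over 4 years: 1.066 × 1.066 × 1.045 × 1.043 ≈ 1.2385541769.
The maturity value deflated by that factor is the answer in today's purchasing power.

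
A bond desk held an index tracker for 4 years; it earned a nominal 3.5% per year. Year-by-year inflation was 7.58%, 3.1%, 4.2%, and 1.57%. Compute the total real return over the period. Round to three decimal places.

Cumulative inflation factor: 1.0758 × 1.031 × 1.042 × 1.0157 ≈ 1.17388.
Nominal growth factor: 1.14752. Real growth factor = 1.14752 / 1.17388 ≈ 0.97755.
Total real return ≈ -2.2452%.

-2.245%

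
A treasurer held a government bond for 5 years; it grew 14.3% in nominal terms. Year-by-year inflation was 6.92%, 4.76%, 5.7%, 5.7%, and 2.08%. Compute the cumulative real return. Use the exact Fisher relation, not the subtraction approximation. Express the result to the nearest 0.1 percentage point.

-10.5%

Cumulative inflation factor: 1.0692 × 1.0476 × 1.057 × 1.057 × 1.0208 ≈ 1.27745.
Nominal growth factor: 1.14300. Real growth factor = 1.14300 / 1.27745 ≈ 0.89475.
Total real return ≈ -10.5251%.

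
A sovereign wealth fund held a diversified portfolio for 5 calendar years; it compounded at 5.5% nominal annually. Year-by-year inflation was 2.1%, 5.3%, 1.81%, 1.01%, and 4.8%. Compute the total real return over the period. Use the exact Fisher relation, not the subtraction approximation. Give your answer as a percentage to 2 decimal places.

Cumulative inflation factor: 1.021 × 1.053 × 1.0181 × 1.0101 × 1.048 ≈ 1.15870.
Nominal growth factor: 1.30696. Real growth factor = 1.30696 / 1.15870 ≈ 1.12796.
Total real return ≈ 12.7956%.

12.80%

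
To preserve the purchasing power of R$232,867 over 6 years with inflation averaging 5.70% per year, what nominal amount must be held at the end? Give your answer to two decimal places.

R$324,756.51

Cumulative price-level factor: (1+5.70%)^6 ≈ 1.3946008445.
Multiplying R$232,867 by the price-level factor gives the future nominal sum.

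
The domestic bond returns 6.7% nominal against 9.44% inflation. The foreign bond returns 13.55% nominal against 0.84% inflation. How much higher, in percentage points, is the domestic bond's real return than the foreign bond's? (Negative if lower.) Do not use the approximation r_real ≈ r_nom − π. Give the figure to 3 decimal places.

-15.108

The domestic bond real return: 1.067/1.0944 − 1 = -2.5037%.
The foreign bond real return: 1.1355/1.0084 − 1 = 12.6041%.
Difference: -2.5037 − 12.6041 = -15.1078 pp.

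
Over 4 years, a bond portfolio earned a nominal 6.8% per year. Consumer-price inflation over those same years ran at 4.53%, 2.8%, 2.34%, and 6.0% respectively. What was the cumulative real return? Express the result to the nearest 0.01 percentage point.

Cumulative inflation factor: 1.0453 × 1.028 × 1.0234 × 1.060 ≈ 1.16570.
Nominal growth factor: 1.30102. Real growth factor = 1.30102 / 1.16570 ≈ 1.11609.
Total real return ≈ 11.6091%.

11.61%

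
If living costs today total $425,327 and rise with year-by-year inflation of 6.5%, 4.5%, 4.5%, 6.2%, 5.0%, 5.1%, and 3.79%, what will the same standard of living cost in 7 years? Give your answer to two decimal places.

$601,696.08

Cumulative price-level factor: 1.065 × 1.045 × 1.045 × 1.062 × 1.050 × 1.051 × 1.0379 ≈ 1.4146670313.
Multiplying $425,327 by the price-level factor gives the future nominal sum.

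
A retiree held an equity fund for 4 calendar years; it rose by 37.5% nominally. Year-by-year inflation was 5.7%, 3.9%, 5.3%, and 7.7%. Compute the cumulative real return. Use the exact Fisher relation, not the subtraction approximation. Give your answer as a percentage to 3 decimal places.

Cumulative inflation factor: 1.057 × 1.039 × 1.053 × 1.077 ≈ 1.24547.
Nominal growth factor: 1.37500. Real growth factor = 1.37500 / 1.24547 ≈ 1.10400.
Total real return ≈ 10.3997%.

10.400%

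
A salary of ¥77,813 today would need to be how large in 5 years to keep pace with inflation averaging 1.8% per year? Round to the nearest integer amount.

¥85,073

Cumulative price-level factor: (1+1.8%)^5 ≈ 1.0932988468.
Multiplying ¥77,813 by the price-level factor gives the future nominal sum.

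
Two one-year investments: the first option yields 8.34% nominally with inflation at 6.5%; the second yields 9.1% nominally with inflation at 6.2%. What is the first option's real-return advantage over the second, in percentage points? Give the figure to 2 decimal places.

The first option real return: 1.0834/1.065 − 1 = 1.728%.
The second real return: 1.091/1.062 − 1 = 2.731%.
Difference: 1.728 − 2.731 = -1.003 pp.

-1.00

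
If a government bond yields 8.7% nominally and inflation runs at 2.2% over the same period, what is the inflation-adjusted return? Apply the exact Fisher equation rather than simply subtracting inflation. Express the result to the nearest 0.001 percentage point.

6.360%

Real return via the Fisher equation: (1 + 8.7%)/(1 + 2.2%) − 1 = 1.087/1.022 − 1 ≈ 0.06360.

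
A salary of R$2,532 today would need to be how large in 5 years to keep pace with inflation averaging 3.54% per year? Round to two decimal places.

Cumulative price-level factor: (1+3.54%)^5 ≈ 1.1899831263.
The nominal amount required is R$2,532 scaled up by that factor.

R$3,013.04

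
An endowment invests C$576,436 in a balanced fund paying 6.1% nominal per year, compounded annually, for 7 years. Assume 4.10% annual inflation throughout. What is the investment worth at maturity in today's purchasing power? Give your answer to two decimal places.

C$658,572.63

Nominal value at maturity: C$576,436 × (1 + 6.1%)^7 ≈ C$872,486.64.
Price-level factor over 7 years: (1 + 4.10%)^7 ≈ 1.3248146031.
The maturity value deflated by that factor is the answer in today's purchasing power.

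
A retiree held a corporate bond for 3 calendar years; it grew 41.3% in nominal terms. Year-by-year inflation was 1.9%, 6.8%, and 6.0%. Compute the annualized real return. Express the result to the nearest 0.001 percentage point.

6.995%

Cumulative inflation factor: 1.019 × 1.068 × 1.060 ≈ 1.15359.
Nominal growth factor: 1.41300. Real growth factor = 1.41300 / 1.15359 ≈ 1.22487.
Annualized: 1.22487^(1/3) − 1 ≈ 0.06995.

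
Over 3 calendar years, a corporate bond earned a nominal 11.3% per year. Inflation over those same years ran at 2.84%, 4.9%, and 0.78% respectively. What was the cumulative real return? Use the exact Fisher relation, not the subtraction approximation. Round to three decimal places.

26.816%

Cumulative inflation factor: 1.0284 × 1.049 × 1.0078 ≈ 1.08721.
Nominal growth factor: 1.37875. Real growth factor = 1.37875 / 1.08721 ≈ 1.26816.
Total real return ≈ 26.8159%.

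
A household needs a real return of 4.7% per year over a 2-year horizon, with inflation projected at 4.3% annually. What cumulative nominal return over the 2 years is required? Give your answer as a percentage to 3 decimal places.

19.251%

Required annual nominal rate: (1+4.7%)(1+4.3%) − 1 = 9.2021%.
Cumulative over 2 years: (1 + 0.092021)^2 − 1 ≈ 0.19251.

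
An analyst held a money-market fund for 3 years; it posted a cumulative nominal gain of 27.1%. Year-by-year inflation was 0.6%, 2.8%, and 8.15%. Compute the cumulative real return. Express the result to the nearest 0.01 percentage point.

13.64%

Cumulative inflation factor: 1.006 × 1.028 × 1.0815 ≈ 1.11845.
Nominal growth factor: 1.27100. Real growth factor = 1.27100 / 1.11845 ≈ 1.13639.
Total real return ≈ 13.6391%.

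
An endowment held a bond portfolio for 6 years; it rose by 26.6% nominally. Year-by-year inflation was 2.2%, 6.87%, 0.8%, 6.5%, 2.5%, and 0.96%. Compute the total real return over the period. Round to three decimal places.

Cumulative inflation factor: 1.022 × 1.0687 × 1.008 × 1.065 × 1.025 × 1.0096 ≈ 1.21336.
Nominal growth factor: 1.26600. Real growth factor = 1.26600 / 1.21336 ≈ 1.04338.
Total real return ≈ 4.3383%.

4.338%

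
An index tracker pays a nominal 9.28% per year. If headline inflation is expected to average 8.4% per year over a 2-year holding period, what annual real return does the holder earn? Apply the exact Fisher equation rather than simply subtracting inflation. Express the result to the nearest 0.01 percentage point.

0.81%

With constant rates the annual real return is the same each year: (1+9.28%)/(1+8.4%) − 1 = 0.00812.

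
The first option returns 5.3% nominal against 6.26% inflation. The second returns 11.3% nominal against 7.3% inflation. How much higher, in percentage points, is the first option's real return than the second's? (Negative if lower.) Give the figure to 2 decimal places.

-4.63

The first option real return: 1.053/1.0626 − 1 = -0.903%.
The second real return: 1.113/1.073 − 1 = 3.728%.
Difference: -0.903 − 3.728 = -4.631 pp.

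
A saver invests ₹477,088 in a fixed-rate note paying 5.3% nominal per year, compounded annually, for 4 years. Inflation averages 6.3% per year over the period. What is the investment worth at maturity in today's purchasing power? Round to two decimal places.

Nominal value at maturity: ₹477,088 × (1 + 5.3%)^4 ≈ ₹586,559.37.
Price-level factor over 4 years: (1 + 6.3%)^4 ≈ 1.2768299410.
The maturity value deflated by that factor is the answer in today's purchasing power.

₹459,387.23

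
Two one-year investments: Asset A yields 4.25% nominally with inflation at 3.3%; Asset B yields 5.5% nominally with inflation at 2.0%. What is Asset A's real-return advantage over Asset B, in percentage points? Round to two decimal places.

-2.51

Asset A real return: 1.0425/1.033 − 1 = 0.920%.
Asset B real return: 1.055/1.020 − 1 = 3.431%.
Difference: 0.920 − 3.431 = -2.511 pp.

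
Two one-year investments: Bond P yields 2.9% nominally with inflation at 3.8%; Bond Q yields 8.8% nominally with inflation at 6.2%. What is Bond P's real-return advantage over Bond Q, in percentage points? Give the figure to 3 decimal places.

Bond P real return: 1.029/1.038 − 1 = -0.8671%.
Bond Q real return: 1.088/1.062 − 1 = 2.4482%.
Difference: -0.8671 − 2.4482 = -3.3153 pp.

-3.315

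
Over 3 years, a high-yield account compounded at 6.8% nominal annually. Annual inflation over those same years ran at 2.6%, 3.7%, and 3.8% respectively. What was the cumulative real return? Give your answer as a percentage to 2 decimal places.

10.30%

Cumulative inflation factor: 1.026 × 1.037 × 1.038 ≈ 1.10439.
Nominal growth factor: 1.21819. Real growth factor = 1.21819 / 1.10439 ≈ 1.10304.
Total real return ≈ 10.3038%.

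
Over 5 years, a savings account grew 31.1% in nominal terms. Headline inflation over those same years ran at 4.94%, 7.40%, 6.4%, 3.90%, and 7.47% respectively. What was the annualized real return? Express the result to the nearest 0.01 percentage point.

Cumulative inflation factor: 1.0494 × 1.0740 × 1.064 × 1.0390 × 1.0747 ≈ 1.33903.
Nominal growth factor: 1.31100. Real growth factor = 1.31100 / 1.33903 ≈ 0.97907.
Annualized: 0.97907^(1/5) − 1 ≈ -0.00422.

-0.42%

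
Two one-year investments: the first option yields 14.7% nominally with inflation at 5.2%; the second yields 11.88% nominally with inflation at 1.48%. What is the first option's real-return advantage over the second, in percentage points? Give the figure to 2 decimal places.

The first option real return: 1.147/1.052 − 1 = 9.030%.
The second real return: 1.1188/1.0148 − 1 = 10.248%.
Difference: 9.030 − 10.248 = -1.218 pp.

-1.22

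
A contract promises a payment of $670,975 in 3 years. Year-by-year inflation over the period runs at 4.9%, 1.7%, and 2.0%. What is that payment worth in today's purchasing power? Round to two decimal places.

$616,608.81

Price-level factor over 3 years: 1.049 × 1.017 × 1.020 = 1.08816966.
Purchasing power today: $670,975 divided by that factor.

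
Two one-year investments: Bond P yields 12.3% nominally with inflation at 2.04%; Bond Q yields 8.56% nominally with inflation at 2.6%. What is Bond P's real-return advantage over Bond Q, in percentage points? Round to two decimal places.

Bond P real return: 1.123/1.0204 − 1 = 10.055%.
Bond Q real return: 1.0856/1.026 − 1 = 5.809%.
Difference: 10.055 − 5.809 = 4.246 pp.

4.25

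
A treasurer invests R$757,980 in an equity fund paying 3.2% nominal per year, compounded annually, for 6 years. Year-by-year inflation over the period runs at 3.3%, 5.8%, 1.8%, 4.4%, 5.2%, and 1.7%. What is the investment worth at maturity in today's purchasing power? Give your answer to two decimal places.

R$736,826.05

Nominal value at maturity: R$757,980 × (1 + 3.2%)^6 ≈ R$915,663.56.
Price-level factor over 6 years: 1.033 × 1.058 × 1.018 × 1.044 × 1.052 × 1.017 ≈ 1.2427133351.
Dividing the nominal maturity value by the price-level factor gives the value in today's money.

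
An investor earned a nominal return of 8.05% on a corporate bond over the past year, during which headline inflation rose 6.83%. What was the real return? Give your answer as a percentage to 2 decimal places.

Real return via the Fisher equation: (1 + 8.05%)/(1 + 6.83%) − 1 = 1.0805/1.0683 − 1 ≈ 0.01142.

1.14%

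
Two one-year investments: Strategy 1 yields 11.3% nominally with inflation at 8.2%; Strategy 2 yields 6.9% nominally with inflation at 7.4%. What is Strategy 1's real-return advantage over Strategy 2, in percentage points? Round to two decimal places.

Strategy 1 real return: 1.113/1.082 − 1 = 2.865%.
Strategy 2 real return: 1.069/1.074 − 1 = -0.466%.
Difference: 2.865 − (-0.466) = 3.331 pp.

3.33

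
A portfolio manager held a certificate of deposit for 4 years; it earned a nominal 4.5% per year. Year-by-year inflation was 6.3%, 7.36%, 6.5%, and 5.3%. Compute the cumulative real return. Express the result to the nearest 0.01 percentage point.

Cumulative inflation factor: 1.063 × 1.0736 × 1.065 × 1.053 ≈ 1.27983.
Nominal growth factor: 1.19252. Real growth factor = 1.19252 / 1.27983 ≈ 0.93178.
Total real return ≈ -6.8224%.

-6.82%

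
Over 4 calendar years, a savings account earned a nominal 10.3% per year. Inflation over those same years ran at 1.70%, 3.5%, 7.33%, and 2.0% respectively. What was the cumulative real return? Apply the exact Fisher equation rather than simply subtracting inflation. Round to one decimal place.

Cumulative inflation factor: 1.0170 × 1.035 × 1.0733 × 1.020 ≈ 1.15235.
Nominal growth factor: 1.48014. Real growth factor = 1.48014 / 1.15235 ≈ 1.28446.
Total real return ≈ 28.4457%.

28.4%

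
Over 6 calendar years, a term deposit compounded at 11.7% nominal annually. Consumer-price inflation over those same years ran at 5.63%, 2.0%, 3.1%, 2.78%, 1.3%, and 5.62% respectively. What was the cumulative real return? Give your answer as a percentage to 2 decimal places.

59.00%

Cumulative inflation factor: 1.0563 × 1.020 × 1.031 × 1.0278 × 1.013 × 1.0562 ≈ 1.22155.
Nominal growth factor: 1.94231. Real growth factor = 1.94231 / 1.22155 ≈ 1.59004.
Total real return ≈ 59.0042%.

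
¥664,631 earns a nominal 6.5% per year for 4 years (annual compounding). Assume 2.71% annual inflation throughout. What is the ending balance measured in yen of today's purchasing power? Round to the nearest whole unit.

Nominal value at maturity: ¥664,631 × (1 + 6.5%)^4 ≈ ¥855,025.
Price-level factor over 4 years: (1 + 2.71%)^4 ≈ 1.1128866094.
Dividing the nominal maturity value by the price-level factor gives the value in today's money.

¥768,295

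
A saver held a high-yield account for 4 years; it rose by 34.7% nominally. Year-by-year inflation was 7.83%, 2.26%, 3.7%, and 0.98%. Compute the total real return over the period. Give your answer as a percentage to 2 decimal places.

16.66%

Cumulative inflation factor: 1.0783 × 1.0226 × 1.037 × 1.0098 ≈ 1.15467.
Nominal growth factor: 1.34700. Real growth factor = 1.34700 / 1.15467 ≈ 1.16656.
Total real return ≈ 16.6563%.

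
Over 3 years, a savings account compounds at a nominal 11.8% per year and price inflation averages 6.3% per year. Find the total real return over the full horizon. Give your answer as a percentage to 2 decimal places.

The annual real rate is (1+11.8%)/(1+6.3%) − 1 = 5.1740%.
Compounded over 3 years: (1 + 0.051740)^3 − 1 ≈ 0.16339.

16.34%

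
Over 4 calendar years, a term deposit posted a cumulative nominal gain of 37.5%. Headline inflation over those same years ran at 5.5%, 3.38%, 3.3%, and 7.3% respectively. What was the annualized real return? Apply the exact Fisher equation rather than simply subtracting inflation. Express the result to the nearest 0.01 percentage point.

Cumulative inflation factor: 1.055 × 1.0338 × 1.033 × 1.073 ≈ 1.20890.
Nominal growth factor: 1.37500. Real growth factor = 1.37500 / 1.20890 ≈ 1.13740.
Annualized: 1.13740^(1/4) − 1 ≈ 0.03271.

3.27%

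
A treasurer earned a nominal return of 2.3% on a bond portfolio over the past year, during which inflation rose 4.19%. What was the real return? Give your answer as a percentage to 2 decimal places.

Real return via the Fisher equation: (1 + 2.3%)/(1 + 4.19%) − 1 = 1.023/1.0419 − 1 ≈ -0.01814.

-1.81%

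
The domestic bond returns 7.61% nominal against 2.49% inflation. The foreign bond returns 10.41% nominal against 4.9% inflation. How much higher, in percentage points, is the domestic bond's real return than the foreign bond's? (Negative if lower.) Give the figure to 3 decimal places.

-0.257

The domestic bond real return: 1.0761/1.0249 − 1 = 4.9956%.
The foreign bond real return: 1.1041/1.049 − 1 = 5.2526%.
Difference: 4.9956 − 5.2526 = -0.2570 pp.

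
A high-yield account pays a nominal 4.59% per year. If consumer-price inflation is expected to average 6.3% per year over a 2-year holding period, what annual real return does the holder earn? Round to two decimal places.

-1.61%

With constant rates the annual real return is the same each year: (1+4.59%)/(1+6.3%) − 1 = -0.01609.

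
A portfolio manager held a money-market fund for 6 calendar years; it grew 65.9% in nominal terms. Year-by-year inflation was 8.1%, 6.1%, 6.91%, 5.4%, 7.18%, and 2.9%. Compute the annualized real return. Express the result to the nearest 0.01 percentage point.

Cumulative inflation factor: 1.081 × 1.061 × 1.0691 × 1.054 × 1.0718 × 1.029 ≈ 1.42538.
Nominal growth factor: 1.65900. Real growth factor = 1.65900 / 1.42538 ≈ 1.16390.
Annualized: 1.16390^(1/6) − 1 ≈ 0.02562.

2.56%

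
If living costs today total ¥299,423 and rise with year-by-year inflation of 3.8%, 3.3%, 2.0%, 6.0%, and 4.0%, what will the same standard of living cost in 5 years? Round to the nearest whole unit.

¥361,012

Cumulative price-level factor: 1.038 × 1.033 × 1.020 × 1.060 × 1.040 ≈ 1.2056938658.
Multiplying ¥299,423 by the price-level factor gives the future nominal sum.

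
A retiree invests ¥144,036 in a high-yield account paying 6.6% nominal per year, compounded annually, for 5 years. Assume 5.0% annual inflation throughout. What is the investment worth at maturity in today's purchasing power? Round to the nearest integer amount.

¥155,350

Nominal value at maturity: ¥144,036 × (1 + 6.6%)^5 ≈ ¥198,270.
Price-level factor over 5 years: (1 + 5.0%)^5 = 1.2762815625.
The maturity value deflated by that factor is the answer in today's purchasing power.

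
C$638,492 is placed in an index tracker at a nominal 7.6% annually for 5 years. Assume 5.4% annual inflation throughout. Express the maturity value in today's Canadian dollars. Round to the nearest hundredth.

Nominal value at maturity: C$638,492 × (1 + 7.6%)^5 ≈ C$920,909.21.
Price-level factor over 5 years: (1 + 5.4%)^5 ≈ 1.3007776144.
The maturity value deflated by that factor is the answer in today's purchasing power.

C$707,968.22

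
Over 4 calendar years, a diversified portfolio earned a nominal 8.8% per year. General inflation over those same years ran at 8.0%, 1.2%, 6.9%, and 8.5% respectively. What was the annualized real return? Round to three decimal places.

Cumulative inflation factor: 1.080 × 1.012 × 1.069 × 1.085 ≈ 1.26769.
Nominal growth factor: 1.40125. Real growth factor = 1.40125 / 1.26769 ≈ 1.10536.
Annualized: 1.10536^(1/4) − 1 ≈ 0.02536.

2.536%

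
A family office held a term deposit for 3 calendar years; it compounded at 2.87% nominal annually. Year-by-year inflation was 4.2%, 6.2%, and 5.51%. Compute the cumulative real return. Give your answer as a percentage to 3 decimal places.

Cumulative inflation factor: 1.042 × 1.062 × 1.0551 ≈ 1.16758.
Nominal growth factor: 1.08859. Real growth factor = 1.08859 / 1.16758 ≈ 0.93235.
Total real return ≈ -6.7647%.

-6.765%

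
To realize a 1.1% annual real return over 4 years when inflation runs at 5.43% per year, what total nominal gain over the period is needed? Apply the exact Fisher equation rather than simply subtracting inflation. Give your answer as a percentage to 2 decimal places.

29.08%

Required annual nominal rate: (1+1.1%)(1+5.43%) − 1 = 6.58973%.
Cumulative over 4 years: (1 + 0.0658973)^4 − 1 ≈ 0.29081.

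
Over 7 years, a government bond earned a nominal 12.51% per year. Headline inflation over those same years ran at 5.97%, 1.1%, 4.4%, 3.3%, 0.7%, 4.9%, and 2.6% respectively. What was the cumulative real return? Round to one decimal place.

Cumulative inflation factor: 1.0597 × 1.011 × 1.044 × 1.033 × 1.007 × 1.049 × 1.026 ≈ 1.25224.
Nominal growth factor: 2.28212. Real growth factor = 2.28212 / 1.25224 ≈ 1.82243.
Total real return ≈ 82.2429%.

82.2%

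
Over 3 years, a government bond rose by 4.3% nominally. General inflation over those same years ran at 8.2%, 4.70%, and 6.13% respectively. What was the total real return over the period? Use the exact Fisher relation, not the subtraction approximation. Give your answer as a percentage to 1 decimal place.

Cumulative inflation factor: 1.082 × 1.0470 × 1.0613 ≈ 1.20230.
Nominal growth factor: 1.04300. Real growth factor = 1.04300 / 1.20230 ≈ 0.86751.
Total real return ≈ -13.2495%.

-13.2%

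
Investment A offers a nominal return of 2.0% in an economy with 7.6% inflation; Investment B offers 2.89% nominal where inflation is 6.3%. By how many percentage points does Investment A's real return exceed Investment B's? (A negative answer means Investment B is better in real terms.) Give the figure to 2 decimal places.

Investment A real return: 1.020/1.076 − 1 = -5.204%.
Investment B real return: 1.0289/1.063 − 1 = -3.208%.
Difference: -5.204 − (-3.208) = -1.996 pp.

-2.00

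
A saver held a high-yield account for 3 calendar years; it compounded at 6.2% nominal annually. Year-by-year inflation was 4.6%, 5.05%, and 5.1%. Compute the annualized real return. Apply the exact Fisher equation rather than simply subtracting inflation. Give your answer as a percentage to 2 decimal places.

Cumulative inflation factor: 1.046 × 1.0505 × 1.051 ≈ 1.15486.
Nominal growth factor: 1.19777. Real growth factor = 1.19777 / 1.15486 ≈ 1.03715.
Annualized: 1.03715^(1/3) − 1 ≈ 0.01223.

1.22%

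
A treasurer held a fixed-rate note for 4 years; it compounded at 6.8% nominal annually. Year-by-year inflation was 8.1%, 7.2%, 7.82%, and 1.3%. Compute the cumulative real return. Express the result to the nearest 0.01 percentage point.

2.79%

Cumulative inflation factor: 1.081 × 1.072 × 1.0782 × 1.013 ≈ 1.26570.
Nominal growth factor: 1.30102. Real growth factor = 1.30102 / 1.26570 ≈ 1.02791.
Total real return ≈ 2.7912%.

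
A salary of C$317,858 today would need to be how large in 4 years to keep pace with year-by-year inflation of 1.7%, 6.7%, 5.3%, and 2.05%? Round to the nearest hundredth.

C$370,646.50

Cumulative price-level factor: 1.017 × 1.067 × 1.053 × 1.0205 ≈ 1.1660757200.
The nominal amount required is C$317,858 scaled up by that factor.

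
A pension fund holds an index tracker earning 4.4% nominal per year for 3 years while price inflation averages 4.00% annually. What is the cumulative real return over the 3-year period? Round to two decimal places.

1.16%

The annual real rate is (1+4.4%)/(1+4.00%) − 1 = 0.3846%.
Compounded over 3 years: (1 + 0.003846)^3 − 1 ≈ 0.01158.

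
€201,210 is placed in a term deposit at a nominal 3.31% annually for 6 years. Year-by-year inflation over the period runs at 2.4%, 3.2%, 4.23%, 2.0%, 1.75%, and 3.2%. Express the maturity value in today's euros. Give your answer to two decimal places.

€207,356.21

Nominal value at maturity: €201,210 × (1 + 3.31%)^6 ≈ €244,626.63.
Price-level factor over 6 years: 1.024 × 1.032 × 1.0423 × 1.020 × 1.0175 × 1.032 ≈ 1.1797410157.
The maturity value deflated by that factor is the answer in today's purchasing power.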